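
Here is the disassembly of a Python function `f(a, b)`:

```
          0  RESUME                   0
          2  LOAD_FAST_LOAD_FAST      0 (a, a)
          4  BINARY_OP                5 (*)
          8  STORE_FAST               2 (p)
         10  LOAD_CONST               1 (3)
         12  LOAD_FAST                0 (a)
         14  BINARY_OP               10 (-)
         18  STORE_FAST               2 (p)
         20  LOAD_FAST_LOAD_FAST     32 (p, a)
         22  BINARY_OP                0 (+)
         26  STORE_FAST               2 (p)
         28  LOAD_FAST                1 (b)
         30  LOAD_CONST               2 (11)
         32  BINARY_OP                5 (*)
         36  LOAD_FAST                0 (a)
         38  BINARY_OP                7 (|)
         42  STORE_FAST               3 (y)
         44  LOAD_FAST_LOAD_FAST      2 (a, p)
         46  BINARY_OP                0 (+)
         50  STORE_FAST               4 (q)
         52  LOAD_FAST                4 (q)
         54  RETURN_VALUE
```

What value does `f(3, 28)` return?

LOAD_FAST_LOAD_FAST a,a → push 3,3. Stack: [3, 3]
BINARY_OP * → 3 * 3 = 9. Stack: [9]
STORE_FAST p → p=9. Stack: []
LOAD_CONST → push 3. Stack: [3]
LOAD_FAST a → push 3. Stack: [3, 3]
BINARY_OP - → 3 - 3 = 0. Stack: [0]
STORE_FAST p → p=0. Stack: []
LOAD_FAST_LOAD_FAST p,a → push 0,3. Stack: [0, 3]
BINARY_OP + → 0 + 3 = 3. Stack: [3]
STORE_FAST p → p=3. Stack: []
LOAD_FAST b → push 28. Stack: [28]
LOAD_CONST → push 11. Stack: [28, 11]
BINARY_OP * → 28 * 11 = 308. Stack: [308]
LOAD_FAST a → push 3. Stack: [308, 3]
BINARY_OP | → 308 | 3 = 311. Stack: [311]
STORE_FAST y → y=311. Stack: []
LOAD_FAST_LOAD_FAST a,p → push 3,3. Stack: [3, 3]
BINARY_OP + → 3 + 3 = 6. Stack: [6]
STORE_FAST q → q=6. Stack: []
LOAD_FAST q → push 6. Stack: [6]
RETURN_VALUE → return 6.

6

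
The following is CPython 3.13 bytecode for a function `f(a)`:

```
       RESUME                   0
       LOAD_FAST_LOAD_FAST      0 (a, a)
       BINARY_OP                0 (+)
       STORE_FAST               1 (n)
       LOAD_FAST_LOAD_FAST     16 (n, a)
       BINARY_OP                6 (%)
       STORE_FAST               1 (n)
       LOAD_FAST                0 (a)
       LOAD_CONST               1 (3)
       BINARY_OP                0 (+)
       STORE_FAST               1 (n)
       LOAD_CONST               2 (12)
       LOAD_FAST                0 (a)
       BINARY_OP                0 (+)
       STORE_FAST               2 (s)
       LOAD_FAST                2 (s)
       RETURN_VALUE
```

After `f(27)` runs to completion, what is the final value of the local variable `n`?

LOAD_FAST_LOAD_FAST a,a → push 27,27. Stack: [27, 27]
BINARY_OP + → 27 + 27 = 54. Stack: [54]
STORE_FAST n → n=54. Stack: []
LOAD_FAST_LOAD_FAST n,a → push 54,27. Stack: [54, 27]
BINARY_OP % → 54 % 27 = 0. Stack: [0]
STORE_FAST n → n=0. Stack: []
LOAD_FAST a → push 27. Stack: [27]
LOAD_CONST → push 3. Stack: [27, 3]
BINARY_OP + → 27 + 3 = 30. Stack: [30]
STORE_FAST n → n=30. Stack: []
LOAD_CONST → push 12. Stack: [12]
LOAD_FAST a → push 27. Stack: [12, 27]
BINARY_OP + → 12 + 27 = 39. Stack: [39]
STORE_FAST s → s=39. Stack: []
LOAD_FAST s → push 39. Stack: [39]
RETURN_VALUE → return 39.

30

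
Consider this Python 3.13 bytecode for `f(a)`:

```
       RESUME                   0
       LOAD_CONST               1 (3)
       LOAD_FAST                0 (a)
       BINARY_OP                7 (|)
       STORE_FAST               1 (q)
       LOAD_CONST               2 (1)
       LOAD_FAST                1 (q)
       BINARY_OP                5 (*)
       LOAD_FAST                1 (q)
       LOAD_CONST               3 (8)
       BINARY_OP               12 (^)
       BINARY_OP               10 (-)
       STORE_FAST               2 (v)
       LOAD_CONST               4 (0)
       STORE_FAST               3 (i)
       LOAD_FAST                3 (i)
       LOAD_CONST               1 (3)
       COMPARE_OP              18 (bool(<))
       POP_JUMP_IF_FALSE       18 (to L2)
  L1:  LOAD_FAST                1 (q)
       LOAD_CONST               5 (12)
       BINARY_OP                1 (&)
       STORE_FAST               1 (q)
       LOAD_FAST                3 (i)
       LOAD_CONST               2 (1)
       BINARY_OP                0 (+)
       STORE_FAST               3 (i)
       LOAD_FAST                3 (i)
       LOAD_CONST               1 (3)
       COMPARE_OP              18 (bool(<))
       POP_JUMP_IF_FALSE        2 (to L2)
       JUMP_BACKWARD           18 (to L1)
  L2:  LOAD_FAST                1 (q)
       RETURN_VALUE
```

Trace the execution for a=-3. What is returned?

12

LOAD_CONST → push 3. Stack: [3]
LOAD_FAST a → push -3. Stack: [3, -3]
BINARY_OP | → 3 | -3 = -1. Stack: [-1]
STORE_FAST q → q=-1. Stack: []
LOAD_CONST → push 1. Stack: [1]
LOAD_FAST q → push -1. Stack: [1, -1]
BINARY_OP * → 1 * -1 = -1. Stack: [-1]
LOAD_FAST q → push -1. Stack: [-1, -1]
LOAD_CONST → push 8. Stack: [-1, -1, 8]
BINARY_OP ^ → -1 ^ 8 = -9. Stack: [-1, -9]
BINARY_OP - → -1 - -9 = 8. Stack: [8]
STORE_FAST v → v=8. Stack: []
LOAD_CONST → push 0. Stack: [0]
STORE_FAST i → i=0. Stack: []
LOAD_FAST i → push 0. Stack: [0]
LOAD_CONST → push 3. Stack: [0, 3]
COMPARE_OP bool(<) → 0 vs 3 = True. Stack: [True]
POP_JUMP_IF_FALSE → pop True; no jump. Stack: []
LOAD_FAST q → push -1. Stack: [-1]
LOAD_CONST → push 12. Stack: [-1, 12]
BINARY_OP & → -1 & 12 = 12. Stack: [12]
STORE_FAST q → q=12. Stack: []
LOAD_FAST i → push 0. Stack: [0]
LOAD_CONST → push 1. Stack: [0, 1]
BINARY_OP + → 0 + 1 = 1. Stack: [1]
STORE_FAST i → i=1. Stack: []
LOAD_FAST i → push 1. Stack: [1]
LOAD_CONST → push 3. Stack: [1, 3]
COMPARE_OP bool(<) → 1 vs 3 = True. Stack: [True]
POP_JUMP_IF_FALSE → pop True; no jump. Stack: []
LOAD_FAST q → push 12. Stack: [12]
LOAD_CONST → push 12. Stack: [12, 12]
BINARY_OP & → 12 & 12 = 12. Stack: [12]
STORE_FAST q → q=12. Stack: []
LOAD_FAST i → push 1. Stack: [1]
LOAD_CONST → push 1. Stack: [1, 1]
BINARY_OP + → 1 + 1 = 2. Stack: [2]
STORE_FAST i → i=2. Stack: []
LOAD_FAST i → push 2. Stack: [2]
LOAD_CONST → push 3. Stack: [2, 3]
COMPARE_OP bool(<) → 2 vs 3 = True. Stack: [True]
POP_JUMP_IF_FALSE → pop True; no jump. Stack: []
LOAD_FAST q → push 12. Stack: [12]
LOAD_CONST → push 12. Stack: [12, 12]
BINARY_OP & → 12 & 12 = 12. Stack: [12]
STORE_FAST q → q=12. Stack: []
LOAD_FAST i → push 2. Stack: [2]
LOAD_CONST → push 1. Stack: [2, 1]
BINARY_OP + → 2 + 1 = 3. Stack: [3]
STORE_FAST i → i=3. Stack: []
LOAD_FAST i → push 3. Stack: [3]
LOAD_CONST → push 3. Stack: [3, 3]
COMPARE_OP bool(<) → 3 vs 3 = False. Stack: [False]
POP_JUMP_IF_FALSE → pop False; jump. Stack: []
LOAD_FAST q → push 12. Stack: [12]
RETURN_VALUE → return 12.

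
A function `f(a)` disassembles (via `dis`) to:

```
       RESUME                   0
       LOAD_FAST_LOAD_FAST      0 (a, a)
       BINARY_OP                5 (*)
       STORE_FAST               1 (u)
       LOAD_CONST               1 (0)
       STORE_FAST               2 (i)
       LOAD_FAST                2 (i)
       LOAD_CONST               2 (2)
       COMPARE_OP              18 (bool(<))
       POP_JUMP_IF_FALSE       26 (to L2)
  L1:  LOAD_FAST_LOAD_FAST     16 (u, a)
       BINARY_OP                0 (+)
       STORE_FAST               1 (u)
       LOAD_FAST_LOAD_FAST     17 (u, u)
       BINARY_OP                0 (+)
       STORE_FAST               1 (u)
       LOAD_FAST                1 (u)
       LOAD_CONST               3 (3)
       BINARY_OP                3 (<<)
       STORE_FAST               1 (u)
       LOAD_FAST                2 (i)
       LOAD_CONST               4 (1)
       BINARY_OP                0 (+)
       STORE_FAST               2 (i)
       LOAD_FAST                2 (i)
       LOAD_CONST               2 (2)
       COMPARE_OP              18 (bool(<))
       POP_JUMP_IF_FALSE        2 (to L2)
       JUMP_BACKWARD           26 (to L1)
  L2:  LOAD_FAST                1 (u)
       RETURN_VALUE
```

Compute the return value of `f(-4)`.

LOAD_FAST_LOAD_FAST a,a → push -4,-4. Stack: [-4, -4]
BINARY_OP * → -4 * -4 = 16. Stack: [16]
STORE_FAST u → u=16. Stack: []
LOAD_CONST → push 0. Stack: [0]
STORE_FAST i → i=0. Stack: []
LOAD_FAST i → push 0. Stack: [0]
LOAD_CONST → push 2. Stack: [0, 2]
COMPARE_OP bool(<) → 0 vs 2 = True. Stack: [True]
POP_JUMP_IF_FALSE → pop True; no jump. Stack: []
LOAD_FAST_LOAD_FAST u,a → push 16,-4. Stack: [16, -4]
BINARY_OP + → 16 + -4 = 12. Stack: [12]
STORE_FAST u → u=12. Stack: []
LOAD_FAST_LOAD_FAST u,u → push 12,12. Stack: [12, 12]
BINARY_OP + → 12 + 12 = 24. Stack: [24]
STORE_FAST u → u=24. Stack: []
LOAD_FAST u → push 24. Stack: [24]
LOAD_CONST → push 3. Stack: [24, 3]
BINARY_OP << → 24 << 3 = 192. Stack: [192]
STORE_FAST u → u=192. Stack: []
LOAD_FAST i → push 0. Stack: [0]
LOAD_CONST → push 1. Stack: [0, 1]
BINARY_OP + → 0 + 1 = 1. Stack: [1]
STORE_FAST i → i=1. Stack: []
LOAD_FAST i → push 1. Stack: [1]
LOAD_CONST → push 2. Stack: [1, 2]
COMPARE_OP bool(<) → 1 vs 2 = True. Stack: [True]
POP_JUMP_IF_FALSE → pop True; no jump. Stack: []
LOAD_FAST_LOAD_FAST u,a → push 192,-4. Stack: [192, -4]
BINARY_OP + → 192 + -4 = 188. Stack: [188]
STORE_FAST u → u=188. Stack: []
LOAD_FAST_LOAD_FAST u,u → push 188,188. Stack: [188, 188]
BINARY_OP + → 188 + 188 = 376. Stack: [376]
STORE_FAST u → u=376. Stack: []
LOAD_FAST u → push 376. Stack: [376]
LOAD_CONST → push 3. Stack: [376, 3]
BINARY_OP << → 376 << 3 = 3008. Stack: [3008]
STORE_FAST u → u=3008. Stack: []
LOAD_FAST i → push 1. Stack: [1]
LOAD_CONST → push 1. Stack: [1, 1]
BINARY_OP + → 1 + 1 = 2. Stack: [2]
STORE_FAST i → i=2. Stack: []
LOAD_FAST i → push 2. Stack: [2]
LOAD_CONST → push 2. Stack: [2, 2]
COMPARE_OP bool(<) → 2 vs 2 = False. Stack: [False]
POP_JUMP_IF_FALSE → pop False; jump. Stack: []
LOAD_FAST u → push 3008. Stack: [3008]
RETURN_VALUE → return 3008.

3008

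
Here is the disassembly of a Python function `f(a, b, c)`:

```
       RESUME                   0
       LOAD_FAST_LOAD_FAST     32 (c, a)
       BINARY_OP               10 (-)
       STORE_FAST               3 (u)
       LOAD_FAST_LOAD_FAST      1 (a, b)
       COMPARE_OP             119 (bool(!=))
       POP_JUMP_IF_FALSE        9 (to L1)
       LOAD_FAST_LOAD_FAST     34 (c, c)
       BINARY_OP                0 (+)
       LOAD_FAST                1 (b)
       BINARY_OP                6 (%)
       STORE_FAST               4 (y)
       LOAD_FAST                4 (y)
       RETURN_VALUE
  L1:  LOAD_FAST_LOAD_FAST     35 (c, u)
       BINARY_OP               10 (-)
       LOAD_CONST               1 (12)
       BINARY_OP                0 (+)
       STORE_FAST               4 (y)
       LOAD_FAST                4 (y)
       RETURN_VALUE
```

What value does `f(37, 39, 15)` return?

LOAD_FAST_LOAD_FAST c,a → push 15,37. Stack: [15, 37]
BINARY_OP - → 15 - 37 = -22. Stack: [-22]
STORE_FAST u → u=-22. Stack: []
LOAD_FAST_LOAD_FAST a,b → push 37,39. Stack: [37, 39]
COMPARE_OP bool(!=) → 37 vs 39 = True. Stack: [True]
POP_JUMP_IF_FALSE → pop True; no jump. Stack: []
LOAD_FAST_LOAD_FAST c,c → push 15,15. Stack: [15, 15]
BINARY_OP + → 15 + 15 = 30. Stack: [30]
LOAD_FAST b → push 39. Stack: [30, 39]
BINARY_OP % → 30 % 39 = 30. Stack: [30]
STORE_FAST y → y=30. Stack: []
LOAD_FAST y → push 30. Stack: [30]
RETURN_VALUE → return 30.

30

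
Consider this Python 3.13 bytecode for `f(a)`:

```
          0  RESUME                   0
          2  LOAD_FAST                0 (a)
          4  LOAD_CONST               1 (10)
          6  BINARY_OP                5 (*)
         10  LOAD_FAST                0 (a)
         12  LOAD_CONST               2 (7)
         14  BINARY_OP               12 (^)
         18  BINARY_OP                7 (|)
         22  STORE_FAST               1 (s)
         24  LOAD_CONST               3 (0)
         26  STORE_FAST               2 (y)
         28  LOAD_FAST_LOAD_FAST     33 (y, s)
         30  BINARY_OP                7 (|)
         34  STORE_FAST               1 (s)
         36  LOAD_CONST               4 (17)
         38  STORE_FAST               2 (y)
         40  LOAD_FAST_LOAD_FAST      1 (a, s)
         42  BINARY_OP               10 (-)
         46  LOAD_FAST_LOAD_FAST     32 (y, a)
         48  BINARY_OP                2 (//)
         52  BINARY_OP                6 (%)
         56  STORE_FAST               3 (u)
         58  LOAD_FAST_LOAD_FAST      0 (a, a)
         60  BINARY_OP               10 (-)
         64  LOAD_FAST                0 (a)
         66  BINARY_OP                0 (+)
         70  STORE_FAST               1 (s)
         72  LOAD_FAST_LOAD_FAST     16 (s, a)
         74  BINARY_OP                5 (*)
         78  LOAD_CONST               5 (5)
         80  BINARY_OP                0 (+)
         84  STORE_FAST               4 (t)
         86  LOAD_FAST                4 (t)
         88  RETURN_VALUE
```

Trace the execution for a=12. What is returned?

LOAD_FAST a → push 12. Stack: [12]
LOAD_CONST → push 10. Stack: [12, 10]
BINARY_OP * → 12 * 10 = 120. Stack: [120]
LOAD_FAST a → push 12. Stack: [120, 12]
LOAD_CONST → push 7. Stack: [120, 12, 7]
BINARY_OP ^ → 12 ^ 7 = 11. Stack: [120, 11]
BINARY_OP | → 120 | 11 = 123. Stack: [123]
STORE_FAST s → s=123. Stack: []
LOAD_CONST → push 0. Stack: [0]
STORE_FAST y → y=0. Stack: []
LOAD_FAST_LOAD_FAST y,s → push 0,123. Stack: [0, 123]
BINARY_OP | → 0 | 123 = 123. Stack: [123]
STORE_FAST s → s=123. Stack: []
LOAD_CONST → push 17. Stack: [17]
STORE_FAST y → y=17. Stack: []
LOAD_FAST_LOAD_FAST a,s → push 12,123. Stack: [12, 123]
BINARY_OP - → 12 - 123 = -111. Stack: [-111]
LOAD_FAST_LOAD_FAST y,a → push 17,12. Stack: [-111, 17, 12]
BINARY_OP // → 17 // 12 = 1. Stack: [-111, 1]
BINARY_OP % → -111 % 1 = 0. Stack: [0]
STORE_FAST u → u=0. Stack: []
LOAD_FAST_LOAD_FAST a,a → push 12,12. Stack: [12, 12]
BINARY_OP - → 12 - 12 = 0. Stack: [0]
LOAD_FAST a → push 12. Stack: [0, 12]
BINARY_OP + → 0 + 12 = 12. Stack: [12]
STORE_FAST s → s=12. Stack: []
LOAD_FAST_LOAD_FAST s,a → push 12,12. Stack: [12, 12]
BINARY_OP * → 12 * 12 = 144. Stack: [144]
LOAD_CONST → push 5. Stack: [144, 5]
BINARY_OP + → 144 + 5 = 149. Stack: [149]
STORE_FAST t → t=149. Stack: []
LOAD_FAST t → push 149. Stack: [149]
RETURN_VALUE → return 149.

149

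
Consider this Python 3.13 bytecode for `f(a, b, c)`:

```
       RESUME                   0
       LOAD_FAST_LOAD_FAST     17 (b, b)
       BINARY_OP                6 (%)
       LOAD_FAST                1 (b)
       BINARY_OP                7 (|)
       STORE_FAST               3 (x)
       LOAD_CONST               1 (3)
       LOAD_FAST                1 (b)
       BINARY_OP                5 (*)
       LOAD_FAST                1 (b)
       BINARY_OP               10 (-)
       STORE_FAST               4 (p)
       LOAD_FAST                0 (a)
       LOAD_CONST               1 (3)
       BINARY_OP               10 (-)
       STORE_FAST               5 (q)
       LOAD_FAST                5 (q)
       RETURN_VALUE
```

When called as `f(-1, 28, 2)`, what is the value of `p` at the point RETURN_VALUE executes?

LOAD_FAST_LOAD_FAST b,b → push 28,28. Stack: [28, 28]
BINARY_OP % → 28 % 28 = 0. Stack: [0]
LOAD_FAST b → push 28. Stack: [0, 28]
BINARY_OP | → 0 | 28 = 28. Stack: [28]
STORE_FAST x → x=28. Stack: []
LOAD_CONST → push 3. Stack: [3]
LOAD_FAST b → push 28. Stack: [3, 28]
BINARY_OP * → 3 * 28 = 84. Stack: [84]
LOAD_FAST b → push 28. Stack: [84, 28]
BINARY_OP - → 84 - 28 = 56. Stack: [56]
STORE_FAST p → p=56. Stack: []
LOAD_FAST a → push -1. Stack: [-1]
LOAD_CONST → push 3. Stack: [-1, 3]
BINARY_OP - → -1 - 3 = -4. Stack: [-4]
STORE_FAST q → q=-4. Stack: []
LOAD_FAST q → push -4. Stack: [-4]
RETURN_VALUE → return -4.

56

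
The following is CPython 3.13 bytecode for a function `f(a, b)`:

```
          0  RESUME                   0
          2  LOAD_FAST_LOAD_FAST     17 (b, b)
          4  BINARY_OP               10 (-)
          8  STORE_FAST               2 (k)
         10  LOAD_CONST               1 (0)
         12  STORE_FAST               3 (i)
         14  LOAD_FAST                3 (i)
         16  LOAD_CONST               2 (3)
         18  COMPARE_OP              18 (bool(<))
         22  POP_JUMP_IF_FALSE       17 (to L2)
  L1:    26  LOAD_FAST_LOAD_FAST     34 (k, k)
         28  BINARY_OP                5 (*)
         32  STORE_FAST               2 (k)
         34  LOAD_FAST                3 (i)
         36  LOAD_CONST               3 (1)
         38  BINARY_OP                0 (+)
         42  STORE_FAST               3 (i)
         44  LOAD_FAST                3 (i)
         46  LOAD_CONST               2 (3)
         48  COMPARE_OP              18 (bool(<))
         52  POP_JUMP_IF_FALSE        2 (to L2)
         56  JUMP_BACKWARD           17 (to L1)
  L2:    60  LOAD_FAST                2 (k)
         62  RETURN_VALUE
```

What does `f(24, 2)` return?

0

LOAD_FAST_LOAD_FAST b,b → push 2,2. Stack: [2, 2]
BINARY_OP - → 2 - 2 = 0. Stack: [0]
STORE_FAST k → k=0. Stack: []
LOAD_CONST → push 0. Stack: [0]
STORE_FAST i → i=0. Stack: []
LOAD_FAST i → push 0. Stack: [0]
LOAD_CONST → push 3. Stack: [0, 3]
COMPARE_OP bool(<) → 0 vs 3 = True. Stack: [True]
POP_JUMP_IF_FALSE → pop True; no jump. Stack: []
LOAD_FAST_LOAD_FAST k,k → push 0,0. Stack: [0, 0]
BINARY_OP * → 0 * 0 = 0. Stack: [0]
STORE_FAST k → k=0. Stack: []
LOAD_FAST i → push 0. Stack: [0]
LOAD_CONST → push 1. Stack: [0, 1]
BINARY_OP + → 0 + 1 = 1. Stack: [1]
STORE_FAST i → i=1. Stack: []
LOAD_FAST i → push 1. Stack: [1]
LOAD_CONST → push 3. Stack: [1, 3]
COMPARE_OP bool(<) → 1 vs 3 = True. Stack: [True]
POP_JUMP_IF_FALSE → pop True; no jump. Stack: []
LOAD_FAST_LOAD_FAST k,k → push 0,0. Stack: [0, 0]
BINARY_OP * → 0 * 0 = 0. Stack: [0]
STORE_FAST k → k=0. Stack: []
LOAD_FAST i → push 1. Stack: [1]
LOAD_CONST → push 1. Stack: [1, 1]
BINARY_OP + → 1 + 1 = 2. Stack: [2]
STORE_FAST i → i=2. Stack: []
LOAD_FAST i → push 2. Stack: [2]
LOAD_CONST → push 3. Stack: [2, 3]
COMPARE_OP bool(<) → 2 vs 3 = True. Stack: [True]
POP_JUMP_IF_FALSE → pop True; no jump. Stack: []
LOAD_FAST_LOAD_FAST k,k → push 0,0. Stack: [0, 0]
BINARY_OP * → 0 * 0 = 0. Stack: [0]
STORE_FAST k → k=0. Stack: []
LOAD_FAST i → push 2. Stack: [2]
LOAD_CONST → push 1. Stack: [2, 1]
BINARY_OP + → 2 + 1 = 3. Stack: [3]
STORE_FAST i → i=3. Stack: []
LOAD_FAST i → push 3. Stack: [3]
LOAD_CONST → push 3. Stack: [3, 3]
COMPARE_OP bool(<) → 3 vs 3 = False. Stack: [False]
POP_JUMP_IF_FALSE → pop False; jump. Stack: []
LOAD_FAST k → push 0. Stack: [0]
RETURN_VALUE → return 0.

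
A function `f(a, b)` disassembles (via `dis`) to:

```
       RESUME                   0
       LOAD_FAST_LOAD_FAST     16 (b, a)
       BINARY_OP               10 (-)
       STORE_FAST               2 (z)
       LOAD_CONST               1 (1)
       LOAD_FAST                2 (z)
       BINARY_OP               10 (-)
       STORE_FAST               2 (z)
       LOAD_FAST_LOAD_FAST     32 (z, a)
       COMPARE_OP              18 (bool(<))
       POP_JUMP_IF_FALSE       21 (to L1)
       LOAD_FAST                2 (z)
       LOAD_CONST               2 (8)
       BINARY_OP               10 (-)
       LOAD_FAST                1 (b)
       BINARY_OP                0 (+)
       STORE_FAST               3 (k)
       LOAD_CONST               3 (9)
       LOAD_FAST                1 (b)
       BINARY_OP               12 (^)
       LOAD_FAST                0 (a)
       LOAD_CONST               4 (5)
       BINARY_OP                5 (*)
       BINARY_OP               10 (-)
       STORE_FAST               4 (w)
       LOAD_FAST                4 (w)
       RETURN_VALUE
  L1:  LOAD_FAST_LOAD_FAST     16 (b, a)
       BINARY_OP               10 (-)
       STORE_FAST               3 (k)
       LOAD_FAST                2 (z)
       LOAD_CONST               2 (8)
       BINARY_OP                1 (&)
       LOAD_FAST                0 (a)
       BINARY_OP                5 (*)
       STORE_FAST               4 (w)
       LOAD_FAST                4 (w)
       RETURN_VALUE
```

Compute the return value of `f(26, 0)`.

208

LOAD_FAST_LOAD_FAST b,a → push 0,26. Stack: [0, 26]
BINARY_OP - → 0 - 26 = -26. Stack: [-26]
STORE_FAST z → z=-26. Stack: []
LOAD_CONST → push 1. Stack: [1]
LOAD_FAST z → push -26. Stack: [1, -26]
BINARY_OP - → 1 - -26 = 27. Stack: [27]
STORE_FAST z → z=27. Stack: []
LOAD_FAST_LOAD_FAST z,a → push 27,26. Stack: [27, 26]
COMPARE_OP bool(<) → 27 vs 26 = False. Stack: [False]
POP_JUMP_IF_FALSE → pop False; jump. Stack: []
LOAD_FAST_LOAD_FAST b,a → push 0,26. Stack: [0, 26]
BINARY_OP - → 0 - 26 = -26. Stack: [-26]
STORE_FAST k → k=-26. Stack: []
LOAD_FAST z → push 27. Stack: [27]
LOAD_CONST → push 8. Stack: [27, 8]
BINARY_OP & → 27 & 8 = 8. Stack: [8]
LOAD_FAST a → push 26. Stack: [8, 26]
BINARY_OP * → 8 * 26 = 208. Stack: [208]
STORE_FAST w → w=208. Stack: []
LOAD_FAST w → push 208. Stack: [208]
RETURN_VALUE → return 208.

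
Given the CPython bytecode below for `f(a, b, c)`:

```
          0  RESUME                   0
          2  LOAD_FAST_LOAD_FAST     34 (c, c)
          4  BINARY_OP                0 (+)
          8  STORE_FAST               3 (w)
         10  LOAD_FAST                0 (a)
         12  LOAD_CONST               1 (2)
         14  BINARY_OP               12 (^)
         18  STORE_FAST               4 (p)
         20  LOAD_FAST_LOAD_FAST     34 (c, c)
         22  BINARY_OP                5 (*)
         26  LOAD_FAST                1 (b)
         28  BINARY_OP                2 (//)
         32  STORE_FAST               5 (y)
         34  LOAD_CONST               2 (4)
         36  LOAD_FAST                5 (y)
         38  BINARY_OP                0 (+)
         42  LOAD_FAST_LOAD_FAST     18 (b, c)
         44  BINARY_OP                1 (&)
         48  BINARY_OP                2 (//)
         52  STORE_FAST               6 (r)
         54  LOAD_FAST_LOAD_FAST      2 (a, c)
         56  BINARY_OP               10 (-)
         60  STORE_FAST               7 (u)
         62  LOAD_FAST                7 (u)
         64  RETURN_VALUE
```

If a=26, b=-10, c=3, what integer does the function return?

23

LOAD_FAST_LOAD_FAST c,c → push 3,3. Stack: [3, 3]
BINARY_OP + → 3 + 3 = 6. Stack: [6]
STORE_FAST w → w=6. Stack: []
LOAD_FAST a → push 26. Stack: [26]
LOAD_CONST → push 2. Stack: [26, 2]
BINARY_OP ^ → 26 ^ 2 = 24. Stack: [24]
STORE_FAST p → p=24. Stack: []
LOAD_FAST_LOAD_FAST c,c → push 3,3. Stack: [3, 3]
BINARY_OP * → 3 * 3 = 9. Stack: [9]
LOAD_FAST b → push -10. Stack: [9, -10]
BINARY_OP // → 9 // -10 = -1. Stack: [-1]
STORE_FAST y → y=-1. Stack: []
LOAD_CONST → push 4. Stack: [4]
LOAD_FAST y → push -1. Stack: [4, -1]
BINARY_OP + → 4 + -1 = 3. Stack: [3]
LOAD_FAST_LOAD_FAST b,c → push -10,3. Stack: [3, -10, 3]
BINARY_OP & → -10 & 3 = 2. Stack: [3, 2]
BINARY_OP // → 3 // 2 = 1. Stack: [1]
STORE_FAST r → r=1. Stack: []
LOAD_FAST_LOAD_FAST a,c → push 26,3. Stack: [26, 3]
BINARY_OP - → 26 - 3 = 23. Stack: [23]
STORE_FAST u → u=23. Stack: []
LOAD_FAST u → push 23. Stack: [23]
RETURN_VALUE → return 23.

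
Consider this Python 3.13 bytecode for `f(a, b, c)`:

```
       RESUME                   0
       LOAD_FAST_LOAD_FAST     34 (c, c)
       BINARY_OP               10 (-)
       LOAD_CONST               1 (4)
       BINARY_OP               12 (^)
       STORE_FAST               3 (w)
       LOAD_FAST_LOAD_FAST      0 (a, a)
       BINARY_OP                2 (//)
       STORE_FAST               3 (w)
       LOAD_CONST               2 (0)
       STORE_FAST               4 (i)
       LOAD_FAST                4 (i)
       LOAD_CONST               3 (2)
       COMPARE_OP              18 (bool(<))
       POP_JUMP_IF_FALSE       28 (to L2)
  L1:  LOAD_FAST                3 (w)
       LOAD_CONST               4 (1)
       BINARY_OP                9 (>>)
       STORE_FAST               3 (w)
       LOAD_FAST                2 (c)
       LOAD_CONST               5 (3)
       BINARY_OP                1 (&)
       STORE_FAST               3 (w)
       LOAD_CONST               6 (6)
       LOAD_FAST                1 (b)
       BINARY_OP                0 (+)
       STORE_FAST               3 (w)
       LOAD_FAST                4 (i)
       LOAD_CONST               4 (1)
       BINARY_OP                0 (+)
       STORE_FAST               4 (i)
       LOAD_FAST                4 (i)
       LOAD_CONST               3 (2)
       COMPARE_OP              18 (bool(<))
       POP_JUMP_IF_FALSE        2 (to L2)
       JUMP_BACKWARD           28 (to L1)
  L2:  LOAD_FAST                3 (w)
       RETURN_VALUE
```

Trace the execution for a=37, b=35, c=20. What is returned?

LOAD_FAST_LOAD_FAST c,c → push 20,20. Stack: [20, 20]
BINARY_OP - → 20 - 20 = 0. Stack: [0]
LOAD_CONST → push 4. Stack: [0, 4]
BINARY_OP ^ → 0 ^ 4 = 4. Stack: [4]
STORE_FAST w → w=4. Stack: []
LOAD_FAST_LOAD_FAST a,a → push 37,37. Stack: [37, 37]
BINARY_OP // → 37 // 37 = 1. Stack: [1]
STORE_FAST w → w=1. Stack: []
LOAD_CONST → push 0. Stack: [0]
STORE_FAST i → i=0. Stack: []
LOAD_FAST i → push 0. Stack: [0]
LOAD_CONST → push 2. Stack: [0, 2]
COMPARE_OP bool(<) → 0 vs 2 = True. Stack: [True]
POP_JUMP_IF_FALSE → pop True; no jump. Stack: []
LOAD_FAST w → push 1. Stack: [1]
LOAD_CONST → push 1. Stack: [1, 1]
BINARY_OP >> → 1 >> 1 = 0. Stack: [0]
STORE_FAST w → w=0. Stack: []
LOAD_FAST c → push 20. Stack: [20]
LOAD_CONST → push 3. Stack: [20, 3]
BINARY_OP & → 20 & 3 = 0. Stack: [0]
STORE_FAST w → w=0. Stack: []
LOAD_CONST → push 6. Stack: [6]
LOAD_FAST b → push 35. Stack: [6, 35]
BINARY_OP + → 6 + 35 = 41. Stack: [41]
STORE_FAST w → w=41. Stack: []
LOAD_FAST i → push 0. Stack: [0]
LOAD_CONST → push 1. Stack: [0, 1]
BINARY_OP + → 0 + 1 = 1. Stack: [1]
STORE_FAST i → i=1. Stack: []
LOAD_FAST i → push 1. Stack: [1]
LOAD_CONST → push 2. Stack: [1, 2]
COMPARE_OP bool(<) → 1 vs 2 = True. Stack: [True]
POP_JUMP_IF_FALSE → pop True; no jump. Stack: []
LOAD_FAST w → push 41. Stack: [41]
LOAD_CONST → push 1. Stack: [41, 1]
BINARY_OP >> → 41 >> 1 = 20. Stack: [20]
STORE_FAST w → w=20. Stack: []
LOAD_FAST c → push 20. Stack: [20]
LOAD_CONST → push 3. Stack: [20, 3]
BINARY_OP & → 20 & 3 = 0. Stack: [0]
STORE_FAST w → w=0. Stack: []
LOAD_CONST → push 6. Stack: [6]
LOAD_FAST b → push 35. Stack: [6, 35]
BINARY_OP + → 6 + 35 = 41. Stack: [41]
STORE_FAST w → w=41. Stack: []
LOAD_FAST i → push 1. Stack: [1]
LOAD_CONST → push 1. Stack: [1, 1]
BINARY_OP + → 1 + 1 = 2. Stack: [2]
STORE_FAST i → i=2. Stack: []
LOAD_FAST i → push 2. Stack: [2]
LOAD_CONST → push 2. Stack: [2, 2]
COMPARE_OP bool(<) → 2 vs 2 = False. Stack: [False]
POP_JUMP_IF_FALSE → pop False; jump. Stack: []
LOAD_FAST w → push 41. Stack: [41]
RETURN_VALUE → return 41.

41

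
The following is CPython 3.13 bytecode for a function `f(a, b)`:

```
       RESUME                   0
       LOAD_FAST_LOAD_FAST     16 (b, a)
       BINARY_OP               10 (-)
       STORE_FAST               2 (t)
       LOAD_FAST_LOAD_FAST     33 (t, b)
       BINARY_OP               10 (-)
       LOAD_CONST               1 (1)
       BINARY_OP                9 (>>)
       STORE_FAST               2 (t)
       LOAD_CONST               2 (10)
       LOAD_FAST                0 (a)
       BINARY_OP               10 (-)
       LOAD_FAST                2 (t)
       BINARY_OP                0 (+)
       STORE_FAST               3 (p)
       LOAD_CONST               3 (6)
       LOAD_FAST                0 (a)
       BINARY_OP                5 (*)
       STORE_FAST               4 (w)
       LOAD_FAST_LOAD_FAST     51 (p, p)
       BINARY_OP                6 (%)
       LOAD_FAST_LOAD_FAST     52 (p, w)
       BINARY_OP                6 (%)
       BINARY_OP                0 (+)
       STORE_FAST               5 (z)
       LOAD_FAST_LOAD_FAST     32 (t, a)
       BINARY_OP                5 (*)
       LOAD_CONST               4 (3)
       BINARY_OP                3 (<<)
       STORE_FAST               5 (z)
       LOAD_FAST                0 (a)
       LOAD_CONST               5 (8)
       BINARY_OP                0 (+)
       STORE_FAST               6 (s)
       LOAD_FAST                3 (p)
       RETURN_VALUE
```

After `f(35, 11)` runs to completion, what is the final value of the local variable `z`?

LOAD_FAST_LOAD_FAST b,a → push 11,35. Stack: [11, 35]
BINARY_OP - → 11 - 35 = -24. Stack: [-24]
STORE_FAST t → t=-24. Stack: []
LOAD_FAST_LOAD_FAST t,b → push -24,11. Stack: [-24, 11]
BINARY_OP - → -24 - 11 = -35. Stack: [-35]
LOAD_CONST → push 1. Stack: [-35, 1]
BINARY_OP >> → -35 >> 1 = -18. Stack: [-18]
STORE_FAST t → t=-18. Stack: []
LOAD_CONST → push 10. Stack: [10]
LOAD_FAST a → push 35. Stack: [10, 35]
BINARY_OP - → 10 - 35 = -25. Stack: [-25]
LOAD_FAST t → push -18. Stack: [-25, -18]
BINARY_OP + → -25 + -18 = -43. Stack: [-43]
STORE_FAST p → p=-43. Stack: []
LOAD_CONST → push 6. Stack: [6]
LOAD_FAST a → push 35. Stack: [6, 35]
BINARY_OP * → 6 * 35 = 210. Stack: [210]
STORE_FAST w → w=210. Stack: []
LOAD_FAST_LOAD_FAST p,p → push -43,-43. Stack: [-43, -43]
BINARY_OP % → -43 % -43 = 0. Stack: [0]
LOAD_FAST_LOAD_FAST p,w → push -43,210. Stack: [0, -43, 210]
BINARY_OP % → -43 % 210 = 167. Stack: [0, 167]
BINARY_OP + → 0 + 167 = 167. Stack: [167]
STORE_FAST z → z=167. Stack: []
LOAD_FAST_LOAD_FAST t,a → push -18,35. Stack: [-18, 35]
BINARY_OP * → -18 * 35 = -630. Stack: [-630]
LOAD_CONST → push 3. Stack: [-630, 3]
BINARY_OP << → -630 << 3 = -5040. Stack: [-5040]
STORE_FAST z → z=-5040. Stack: []
LOAD_FAST a → push 35. Stack: [35]
LOAD_CONST → push 8. Stack: [35, 8]
BINARY_OP + → 35 + 8 = 43. Stack: [43]
STORE_FAST s → s=43. Stack: []
LOAD_FAST p → push -43. Stack: [-43]
RETURN_VALUE → return -43.

-5040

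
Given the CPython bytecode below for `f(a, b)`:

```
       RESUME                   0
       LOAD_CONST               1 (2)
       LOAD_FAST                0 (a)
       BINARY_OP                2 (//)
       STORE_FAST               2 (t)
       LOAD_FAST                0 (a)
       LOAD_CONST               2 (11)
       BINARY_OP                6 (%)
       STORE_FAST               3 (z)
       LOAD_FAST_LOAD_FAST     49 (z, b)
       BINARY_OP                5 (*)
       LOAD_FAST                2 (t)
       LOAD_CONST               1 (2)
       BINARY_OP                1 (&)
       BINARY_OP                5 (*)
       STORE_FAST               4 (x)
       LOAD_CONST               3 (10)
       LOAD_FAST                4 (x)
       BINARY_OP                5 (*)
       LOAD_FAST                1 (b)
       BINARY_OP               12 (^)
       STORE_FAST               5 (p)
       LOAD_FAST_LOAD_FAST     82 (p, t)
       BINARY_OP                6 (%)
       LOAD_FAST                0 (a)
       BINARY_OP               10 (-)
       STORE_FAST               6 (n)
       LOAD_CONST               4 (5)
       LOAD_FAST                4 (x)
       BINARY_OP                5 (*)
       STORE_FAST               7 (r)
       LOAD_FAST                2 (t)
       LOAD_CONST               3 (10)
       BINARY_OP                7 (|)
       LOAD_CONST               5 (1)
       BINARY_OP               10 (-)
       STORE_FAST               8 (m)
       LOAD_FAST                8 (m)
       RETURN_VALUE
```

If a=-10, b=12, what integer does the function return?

-2

LOAD_CONST → push 2. Stack: [2]
LOAD_FAST a → push -10. Stack: [2, -10]
BINARY_OP // → 2 // -10 = -1. Stack: [-1]
STORE_FAST t → t=-1. Stack: []
LOAD_FAST a → push -10. Stack: [-10]
LOAD_CONST → push 11. Stack: [-10, 11]
BINARY_OP % → -10 % 11 = 1. Stack: [1]
STORE_FAST z → z=1. Stack: []
LOAD_FAST_LOAD_FAST z,b → push 1,12. Stack: [1, 12]
BINARY_OP * → 1 * 12 = 12. Stack: [12]
LOAD_FAST t → push -1. Stack: [12, -1]
LOAD_CONST → push 2. Stack: [12, -1, 2]
BINARY_OP & → -1 & 2 = 2. Stack: [12, 2]
BINARY_OP * → 12 * 2 = 24. Stack: [24]
STORE_FAST x → x=24. Stack: []
LOAD_CONST → push 10. Stack: [10]
LOAD_FAST x → push 24. Stack: [10, 24]
BINARY_OP * → 10 * 24 = 240. Stack: [240]
LOAD_FAST b → push 12. Stack: [240, 12]
BINARY_OP ^ → 240 ^ 12 = 252. Stack: [252]
STORE_FAST p → p=252. Stack: []
LOAD_FAST_LOAD_FAST p,t → push 252,-1. Stack: [252, -1]
BINARY_OP % → 252 % -1 = 0. Stack: [0]
LOAD_FAST a → push -10. Stack: [0, -10]
BINARY_OP - → 0 - -10 = 10. Stack: [10]
STORE_FAST n → n=10. Stack: []
LOAD_CONST → push 5. Stack: [5]
LOAD_FAST x → push 24. Stack: [5, 24]
BINARY_OP * → 5 * 24 = 120. Stack: [120]
STORE_FAST r → r=120. Stack: []
LOAD_FAST t → push -1. Stack: [-1]
LOAD_CONST → push 10. Stack: [-1, 10]
BINARY_OP | → -1 | 10 = -1. Stack: [-1]
LOAD_CONST → push 1. Stack: [-1, 1]
BINARY_OP - → -1 - 1 = -2. Stack: [-2]
STORE_FAST m → m=-2. Stack: []
LOAD_FAST m → push -2. Stack: [-2]
RETURN_VALUE → return -2.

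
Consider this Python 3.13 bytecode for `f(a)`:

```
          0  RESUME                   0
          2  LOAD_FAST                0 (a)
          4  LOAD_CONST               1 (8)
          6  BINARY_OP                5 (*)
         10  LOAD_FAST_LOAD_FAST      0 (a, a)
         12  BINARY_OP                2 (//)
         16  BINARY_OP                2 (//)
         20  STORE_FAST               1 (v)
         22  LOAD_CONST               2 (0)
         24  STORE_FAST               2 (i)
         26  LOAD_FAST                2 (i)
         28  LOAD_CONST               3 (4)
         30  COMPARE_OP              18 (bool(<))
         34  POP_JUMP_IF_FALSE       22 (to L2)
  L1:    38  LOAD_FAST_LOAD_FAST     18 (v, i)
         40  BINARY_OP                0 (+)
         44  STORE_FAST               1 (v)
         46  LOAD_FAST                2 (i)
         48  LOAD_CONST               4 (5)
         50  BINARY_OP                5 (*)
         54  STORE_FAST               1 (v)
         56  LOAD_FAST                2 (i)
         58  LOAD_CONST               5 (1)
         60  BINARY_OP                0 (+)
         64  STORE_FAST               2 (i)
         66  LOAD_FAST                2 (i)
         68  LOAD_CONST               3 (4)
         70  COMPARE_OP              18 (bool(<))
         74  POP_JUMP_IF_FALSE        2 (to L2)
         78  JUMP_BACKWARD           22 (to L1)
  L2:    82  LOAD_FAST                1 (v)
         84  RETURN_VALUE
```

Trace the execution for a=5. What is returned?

15

LOAD_FAST a → push 5
LOAD_CONST → push 8
BINARY_OP * → 5 * 8 = 40
LOAD_FAST_LOAD_FAST a,a → push 5,5
BINARY_OP // → 5 // 5 = 1
BINARY_OP // → 40 // 1 = 40
STORE_FAST v → v=40
LOAD_CONST → push 0
STORE_FAST i → i=0
LOAD_FAST i → push 0
LOAD_CONST → push 4
COMPARE_OP bool(<) → 0 vs 4 = True
POP_JUMP_IF_FALSE → pop True; no jump
LOAD_FAST_LOAD_FAST v,i → push 40,0
BINARY_OP + → 40 + 0 = 40
STORE_FAST v → v=40
LOAD_FAST i → push 0
LOAD_CONST → push 5
BINARY_OP * → 0 * 5 = 0
STORE_FAST v → v=0
LOAD_FAST i → push 0
LOAD_CONST → push 1
BINARY_OP + → 0 + 1 = 1
STORE_FAST i → i=1
LOAD_FAST i → push 1
LOAD_CONST → push 4
COMPARE_OP bool(<) → 1 vs 4 = True
POP_JUMP_IF_FALSE → pop True; no jump
LOAD_FAST_LOAD_FAST v,i → push 0,1
BINARY_OP + → 0 + 1 = 1
STORE_FAST v → v=1
LOAD_FAST i → push 1
LOAD_CONST → push 5
BINARY_OP * → 1 * 5 = 5
STORE_FAST v → v=5
LOAD_FAST i → push 1
LOAD_CONST → push 1
BINARY_OP + → 1 + 1 = 2
STORE_FAST i → i=2
LOAD_FAST i → push 2
LOAD_CONST → push 4
COMPARE_OP bool(<) → 2 vs 4 = True
POP_JUMP_IF_FALSE → pop True; no jump
LOAD_FAST_LOAD_FAST v,i → push 5,2
BINARY_OP + → 5 + 2 = 7
STORE_FAST v → v=7
LOAD_FAST i → push 2
LOAD_CONST → push 5
BINARY_OP * → 2 * 5 = 10
STORE_FAST v → v=10
LOAD_FAST i → push 2
LOAD_CONST → push 1
BINARY_OP + → 2 + 1 = 3
STORE_FAST i → i=3
LOAD_FAST i → push 3
LOAD_CONST → push 4
COMPARE_OP bool(<) → 3 vs 4 = True
POP_JUMP_IF_FALSE → pop True; no jump
LOAD_FAST_LOAD_FAST v,i → push 10,3
BINARY_OP + → 10 + 3 = 13
STORE_FAST v → v=13
LOAD_FAST i → push 3
LOAD_CONST → push 5
BINARY_OP * → 3 * 5 = 15
STORE_FAST v → v=15
LOAD_FAST i → push 3
LOAD_CONST → push 1
BINARY_OP + → 3 + 1 = 4
STORE_FAST i → i=4
LOAD_FAST i → push 4
LOAD_CONST → push 4
COMPARE_OP bool(<) → 4 vs 4 = False
POP_JUMP_IF_FALSE → pop False; jump
LOAD_FAST v → push 15
RETURN_VALUE → return 15.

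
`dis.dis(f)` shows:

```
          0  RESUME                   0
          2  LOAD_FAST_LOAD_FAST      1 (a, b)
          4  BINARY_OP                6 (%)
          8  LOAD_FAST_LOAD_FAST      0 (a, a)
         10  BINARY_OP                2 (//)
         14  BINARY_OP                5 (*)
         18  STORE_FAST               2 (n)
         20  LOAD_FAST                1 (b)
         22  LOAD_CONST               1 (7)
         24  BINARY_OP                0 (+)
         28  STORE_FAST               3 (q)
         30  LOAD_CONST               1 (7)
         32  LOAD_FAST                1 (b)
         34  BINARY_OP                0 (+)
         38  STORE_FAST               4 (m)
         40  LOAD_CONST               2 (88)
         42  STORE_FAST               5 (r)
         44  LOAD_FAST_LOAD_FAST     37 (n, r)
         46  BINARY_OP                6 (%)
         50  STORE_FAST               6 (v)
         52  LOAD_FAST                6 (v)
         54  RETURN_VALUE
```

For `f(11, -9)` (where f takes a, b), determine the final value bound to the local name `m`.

LOAD_FAST_LOAD_FAST a,b → push 11,-9. Stack: [11, -9]
BINARY_OP % → 11 % -9 = -7. Stack: [-7]
LOAD_FAST_LOAD_FAST a,a → push 11,11. Stack: [-7, 11, 11]
BINARY_OP // → 11 // 11 = 1. Stack: [-7, 1]
BINARY_OP * → -7 * 1 = -7. Stack: [-7]
STORE_FAST n → n=-7. Stack: []
LOAD_FAST b → push -9. Stack: [-9]
LOAD_CONST → push 7. Stack: [-9, 7]
BINARY_OP + → -9 + 7 = -2. Stack: [-2]
STORE_FAST q → q=-2. Stack: []
LOAD_CONST → push 7. Stack: [7]
LOAD_FAST b → push -9. Stack: [7, -9]
BINARY_OP + → 7 + -9 = -2. Stack: [-2]
STORE_FAST m → m=-2. Stack: []
LOAD_CONST → push 88. Stack: [88]
STORE_FAST r → r=88. Stack: []
LOAD_FAST_LOAD_FAST n,r → push -7,88. Stack: [-7, 88]
BINARY_OP % → -7 % 88 = 81. Stack: [81]
STORE_FAST v → v=81. Stack: []
LOAD_FAST v → push 81. Stack: [81]
RETURN_VALUE → return 81.

-2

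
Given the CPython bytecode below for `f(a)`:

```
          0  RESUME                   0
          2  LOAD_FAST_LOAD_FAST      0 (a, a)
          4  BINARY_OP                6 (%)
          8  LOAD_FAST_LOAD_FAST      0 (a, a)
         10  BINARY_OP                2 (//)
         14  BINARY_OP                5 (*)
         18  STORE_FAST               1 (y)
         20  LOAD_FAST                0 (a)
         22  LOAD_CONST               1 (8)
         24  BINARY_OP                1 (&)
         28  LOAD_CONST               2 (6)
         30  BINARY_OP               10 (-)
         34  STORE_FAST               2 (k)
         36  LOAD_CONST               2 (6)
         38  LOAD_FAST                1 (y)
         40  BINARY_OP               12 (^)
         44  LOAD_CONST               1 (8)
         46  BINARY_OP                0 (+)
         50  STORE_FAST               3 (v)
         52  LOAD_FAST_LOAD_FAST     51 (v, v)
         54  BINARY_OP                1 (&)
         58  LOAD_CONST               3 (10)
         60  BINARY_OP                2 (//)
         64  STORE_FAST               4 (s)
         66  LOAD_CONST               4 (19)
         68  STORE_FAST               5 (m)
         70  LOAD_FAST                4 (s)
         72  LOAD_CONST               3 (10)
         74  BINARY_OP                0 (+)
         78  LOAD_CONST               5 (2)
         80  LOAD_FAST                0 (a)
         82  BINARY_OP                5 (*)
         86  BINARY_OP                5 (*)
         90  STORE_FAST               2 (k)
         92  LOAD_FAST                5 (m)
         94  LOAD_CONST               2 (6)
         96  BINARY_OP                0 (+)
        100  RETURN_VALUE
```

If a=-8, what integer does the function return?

LOAD_FAST_LOAD_FAST a,a → push -8,-8. Stack: [-8, -8]
BINARY_OP % → -8 % -8 = 0. Stack: [0]
LOAD_FAST_LOAD_FAST a,a → push -8,-8. Stack: [0, -8, -8]
BINARY_OP // → -8 // -8 = 1. Stack: [0, 1]
BINARY_OP * → 0 * 1 = 0. Stack: [0]
STORE_FAST y → y=0. Stack: []
LOAD_FAST a → push -8. Stack: [-8]
LOAD_CONST → push 8. Stack: [-8, 8]
BINARY_OP & → -8 & 8 = 8. Stack: [8]
LOAD_CONST → push 6. Stack: [8, 6]
BINARY_OP - → 8 - 6 = 2. Stack: [2]
STORE_FAST k → k=2. Stack: []
LOAD_CONST → push 6. Stack: [6]
LOAD_FAST y → push 0. Stack: [6, 0]
BINARY_OP ^ → 6 ^ 0 = 6. Stack: [6]
LOAD_CONST → push 8. Stack: [6, 8]
BINARY_OP + → 6 + 8 = 14. Stack: [14]
STORE_FAST v → v=14. Stack: []
LOAD_FAST_LOAD_FAST v,v → push 14,14. Stack: [14, 14]
BINARY_OP & → 14 & 14 = 14. Stack: [14]
LOAD_CONST → push 10. Stack: [14, 10]
BINARY_OP // → 14 // 10 = 1. Stack: [1]
STORE_FAST s → s=1. Stack: []
LOAD_CONST → push 19. Stack: [19]
STORE_FAST m → m=19. Stack: []
LOAD_FAST s → push 1. Stack: [1]
LOAD_CONST → push 10. Stack: [1, 10]
BINARY_OP + → 1 + 10 = 11. Stack: [11]
LOAD_CONST → push 2. Stack: [11, 2]
LOAD_FAST a → push -8. Stack: [11, 2, -8]
BINARY_OP * → 2 * -8 = -16. Stack: [11, -16]
BINARY_OP * → 11 * -16 = -176. Stack: [-176]
STORE_FAST k → k=-176. Stack: []
LOAD_FAST m → push 19. Stack: [19]
LOAD_CONST → push 6. Stack: [19, 6]
BINARY_OP + → 19 + 6 = 25. Stack: [25]
RETURN_VALUE → return 25.

25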